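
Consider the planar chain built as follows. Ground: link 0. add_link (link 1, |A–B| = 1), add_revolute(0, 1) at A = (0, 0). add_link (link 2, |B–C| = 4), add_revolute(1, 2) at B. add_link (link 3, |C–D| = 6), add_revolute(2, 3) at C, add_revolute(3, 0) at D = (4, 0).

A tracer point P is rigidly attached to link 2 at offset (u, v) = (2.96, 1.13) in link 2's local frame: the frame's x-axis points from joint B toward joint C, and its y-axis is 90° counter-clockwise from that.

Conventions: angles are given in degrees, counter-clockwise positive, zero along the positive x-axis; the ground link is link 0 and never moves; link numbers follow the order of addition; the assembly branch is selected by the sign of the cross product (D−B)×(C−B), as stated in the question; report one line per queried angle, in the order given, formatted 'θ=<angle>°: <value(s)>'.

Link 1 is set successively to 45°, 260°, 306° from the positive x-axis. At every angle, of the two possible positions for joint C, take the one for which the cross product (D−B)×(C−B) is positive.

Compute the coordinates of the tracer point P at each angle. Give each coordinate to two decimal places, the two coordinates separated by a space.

A=(0,0), D=(4.00,0)
θ=45°: B = A + 1.00·(cos45°, sin45°) = (0.7071, 0.7071)
θ=45°: |BD| = 3.3680
θ=45°: circle(B,4.00) ∩ circle(D,6.00): a=-1.2852, h=3.7879
θ=45°:   candidates: C₊=(0.2459,4.6804) cross=12.758; C₋=(-1.3447,-2.7266) cross=-12.758
θ=45°:   branch + wants cross > 0 → take C=(0.2459,4.6804) (cross=12.758)
θ=45°: ex = (C−B)/|BC| = (-0.1153,0.9933); ey = (-0.9933,-0.1153)
θ=45°: P = B + 2.96·ex + 1.13·ey = (-0.7567,3.5171)
θ=260°: B = A + 1.00·(cos260°, sin260°) = (-0.1736, -0.9848)
θ=260°: |BD| = 4.2883
θ=260°: circle(B,4.00) ∩ circle(D,6.00): a=-0.1878, h=3.9956
θ=260°:   candidates: C₊=(-1.2740,2.8609) cross=17.134; C₋=(0.5611,-4.9167) cross=-17.134
θ=260°:   branch + wants cross > 0 → take C=(-1.2740,2.8609) (cross=17.134)
θ=260°: ex = (C−B)/|BC| = (-0.2751,0.9614); ey = (-0.9614,-0.2751)
θ=260°: P = B + 2.96·ex + 1.13·ey = (-2.0743,1.5501)
θ=306°: B = A + 1.00·(cos306°, sin306°) = (0.5878, -0.8090)
θ=306°: |BD| = 3.5068
θ=306°: circle(B,4.00) ∩ circle(D,6.00): a=-1.0982, h=3.8463
θ=306°:   candidates: C₊=(-1.3681,2.6802) cross=13.488; C₋=(0.4066,-4.8049) cross=-13.488
θ=306°:   branch + wants cross > 0 → take C=(-1.3681,2.6802) (cross=13.488)
θ=306°: ex = (C−B)/|BC| = (-0.4890,0.8723); ey = (-0.8723,-0.4890)
θ=306°: P = B + 2.96·ex + 1.13·ey = (-1.8453,1.2204)

θ=45°: -0.76 3.52
θ=260°: -2.07 1.55
θ=306°: -1.85 1.22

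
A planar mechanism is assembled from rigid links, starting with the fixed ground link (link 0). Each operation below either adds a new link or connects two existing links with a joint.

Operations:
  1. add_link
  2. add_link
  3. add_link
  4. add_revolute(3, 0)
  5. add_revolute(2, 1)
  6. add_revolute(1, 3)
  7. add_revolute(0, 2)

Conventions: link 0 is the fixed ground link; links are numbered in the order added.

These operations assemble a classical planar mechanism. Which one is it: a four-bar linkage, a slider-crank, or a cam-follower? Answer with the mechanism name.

links: 4 (incl. ground); joints: 4 revolute, 0 prismatic, 0 higher (cam) pair, forming one closed loop
4 links in a single 4R loop → four-bar linkage

four-bar linkage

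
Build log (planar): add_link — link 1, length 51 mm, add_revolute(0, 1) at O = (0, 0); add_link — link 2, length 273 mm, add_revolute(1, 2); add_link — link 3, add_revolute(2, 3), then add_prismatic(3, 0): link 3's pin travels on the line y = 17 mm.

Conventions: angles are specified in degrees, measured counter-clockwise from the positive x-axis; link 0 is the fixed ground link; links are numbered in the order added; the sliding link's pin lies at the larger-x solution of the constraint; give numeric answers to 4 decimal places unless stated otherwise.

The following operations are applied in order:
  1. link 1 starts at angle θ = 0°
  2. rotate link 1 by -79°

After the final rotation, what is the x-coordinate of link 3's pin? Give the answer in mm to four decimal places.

geometry: r = 51 mm, L = 273 mm, e = 17 mm; θ starts at 0°
rotate link 1 by -79°: θ ← 0° -79° = -79°
crank pin P = (r cos θ, r sin θ) = (9.731259, -50.062986)
h = r sin θ − e = -50.062986 − 17 = -67.062986
x = r cos θ + √(L² − h²) = 9.731259 + 264.634759 = 274.366018

274.3660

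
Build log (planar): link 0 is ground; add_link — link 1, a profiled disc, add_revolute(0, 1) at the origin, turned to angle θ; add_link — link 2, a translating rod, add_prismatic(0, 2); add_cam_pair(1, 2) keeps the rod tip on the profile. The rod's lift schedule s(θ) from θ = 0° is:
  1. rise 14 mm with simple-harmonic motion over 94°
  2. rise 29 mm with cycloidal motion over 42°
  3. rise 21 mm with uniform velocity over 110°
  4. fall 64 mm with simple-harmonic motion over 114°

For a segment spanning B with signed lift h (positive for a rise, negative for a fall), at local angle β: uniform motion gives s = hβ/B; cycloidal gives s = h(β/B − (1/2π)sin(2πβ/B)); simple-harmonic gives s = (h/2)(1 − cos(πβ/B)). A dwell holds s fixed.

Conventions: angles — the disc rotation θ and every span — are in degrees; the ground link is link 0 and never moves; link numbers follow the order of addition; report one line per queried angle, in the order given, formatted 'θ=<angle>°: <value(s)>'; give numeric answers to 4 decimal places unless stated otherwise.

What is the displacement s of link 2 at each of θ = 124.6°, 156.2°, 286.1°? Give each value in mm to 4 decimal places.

seg 1 [0°–94°] simple-harmonic, h=14: full span → s += 14 → s = 14.0000
seg 2 [94°–136°] cycloidal, h=29: θ=124.6° here. β=30.6, B=42. 29·(0.7286 − sin(2π·0.7286)/(2π)) = 25.7023 → s = 39.7023
seg 2 [94°–136°] cycloidal, h=29: full span → s += 29 → s = 43.0000
seg 3 [136°–246°] uniform, h=21: θ=156.2° here. β=20.2, B=110. 21·20.2/110 = 3.8564 → s = 46.8564
seg 3 [136°–246°] uniform, h=21: full span → s += 21 → s = 64.0000
seg 4 [246°–360°] simple-harmonic, h=-64: θ=286.1° here. β=40.1, B=114. -64/2·(1 − cos(π·0.3518)) = -17.6297 → s = 46.3703

θ=124.6°: 39.7023
θ=156.2°: 46.8564
θ=286.1°: 46.3703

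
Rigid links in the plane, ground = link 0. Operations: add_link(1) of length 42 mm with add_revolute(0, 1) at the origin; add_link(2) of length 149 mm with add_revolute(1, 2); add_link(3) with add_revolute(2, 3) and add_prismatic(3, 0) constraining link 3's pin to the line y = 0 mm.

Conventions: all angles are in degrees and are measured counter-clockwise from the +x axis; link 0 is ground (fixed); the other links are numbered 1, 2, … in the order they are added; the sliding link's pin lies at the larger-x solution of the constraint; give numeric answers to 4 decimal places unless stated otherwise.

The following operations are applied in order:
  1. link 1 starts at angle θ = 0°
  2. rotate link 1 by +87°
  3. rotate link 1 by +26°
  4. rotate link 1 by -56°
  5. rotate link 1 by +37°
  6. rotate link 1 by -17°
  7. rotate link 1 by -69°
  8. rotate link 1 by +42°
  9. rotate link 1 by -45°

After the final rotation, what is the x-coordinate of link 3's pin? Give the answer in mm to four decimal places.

geometry: r = 42 mm, L = 149 mm, e = 0 mm; θ starts at 0°
rotate link 1 by +87°: θ ← 0° +87° = 87°
rotate link 1 by +26°: θ ← 87° +26° = 113°
rotate link 1 by -56°: θ ← 113° -56° = 57°
rotate link 1 by +37°: θ ← 57° +37° = 94°
rotate link 1 by -17°: θ ← 94° -17° = 77°
rotate link 1 by -69°: θ ← 77° -69° = 8°
rotate link 1 by +42°: θ ← 8° +42° = 50°
rotate link 1 by -45°: θ ← 50° -45° = 5°
crank pin P = (r cos θ, r sin θ) = (41.840177, 3.660541)
h = r sin θ − e = 3.660541 − 0 = 3.660541
x = r cos θ + √(L² − h²) = 41.840177 + 148.955028 = 190.795206

190.7952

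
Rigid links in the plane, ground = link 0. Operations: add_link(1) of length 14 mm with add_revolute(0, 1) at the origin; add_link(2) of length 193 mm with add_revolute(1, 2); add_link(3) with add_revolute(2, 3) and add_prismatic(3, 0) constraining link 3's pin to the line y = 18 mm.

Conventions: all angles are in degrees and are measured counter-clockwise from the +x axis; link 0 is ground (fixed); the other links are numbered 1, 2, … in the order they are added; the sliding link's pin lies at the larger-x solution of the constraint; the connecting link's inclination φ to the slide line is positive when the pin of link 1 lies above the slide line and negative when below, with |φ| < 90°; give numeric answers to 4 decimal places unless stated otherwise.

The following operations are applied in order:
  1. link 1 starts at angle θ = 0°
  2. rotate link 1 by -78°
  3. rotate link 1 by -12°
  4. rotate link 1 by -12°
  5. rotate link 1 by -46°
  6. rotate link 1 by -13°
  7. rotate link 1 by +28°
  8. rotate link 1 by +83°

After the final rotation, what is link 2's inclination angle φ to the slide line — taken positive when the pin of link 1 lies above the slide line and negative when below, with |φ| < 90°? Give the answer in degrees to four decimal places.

geometry: r = 14 mm, L = 193 mm, e = 18 mm; θ starts at 0°
rotate link 1 by -78°: θ ← 0° -78° = -78°
rotate link 1 by -12°: θ ← -78° -12° = -90°
rotate link 1 by -12°: θ ← -90° -12° = -102°
rotate link 1 by -46°: θ ← -102° -46° = -148°
rotate link 1 by -13°: θ ← -148° -13° = -161°
rotate link 1 by +28°: θ ← -161° +28° = -133°
rotate link 1 by +83°: θ ← -133° +83° = -50°
h = r sin θ − e = -10.724622 − 18 = -28.724622
sin φ = h / L = -28.724622 / 193 = -0.14883224
φ = arcsin(-0.14883224) = -8.559259°

-8.5593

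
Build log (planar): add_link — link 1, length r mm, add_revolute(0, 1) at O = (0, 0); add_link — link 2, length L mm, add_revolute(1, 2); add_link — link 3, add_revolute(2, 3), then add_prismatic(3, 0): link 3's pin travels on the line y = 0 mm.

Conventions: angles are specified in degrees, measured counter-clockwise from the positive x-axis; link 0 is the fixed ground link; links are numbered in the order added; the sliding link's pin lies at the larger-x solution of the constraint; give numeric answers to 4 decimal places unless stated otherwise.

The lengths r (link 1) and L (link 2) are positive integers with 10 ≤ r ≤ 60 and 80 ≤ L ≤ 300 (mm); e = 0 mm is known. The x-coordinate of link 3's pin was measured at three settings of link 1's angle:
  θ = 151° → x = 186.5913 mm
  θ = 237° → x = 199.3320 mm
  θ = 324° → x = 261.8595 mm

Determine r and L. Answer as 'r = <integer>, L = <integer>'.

constraint per measurement: (x − r cos θ)² + (r sin θ − e)² = L²
subtracting the θ₁ and θ₂ equations cancels the r² and L² terms:
r = (x₁² − x₂²) / (2[(x₁cos θ₁ + e sin θ₁) − (x₂cos θ₂ + e sin θ₂)]) = 45.0001 → r = 45
L² = (x₁ − r cos θ₁)² + (r sin θ₁ − e)² = 51528.9918 → L = 227.0000 → L = 227
check at θ₃=324°: x = 261.8595 (printed 261.8595) ✓

r = 45, L = 227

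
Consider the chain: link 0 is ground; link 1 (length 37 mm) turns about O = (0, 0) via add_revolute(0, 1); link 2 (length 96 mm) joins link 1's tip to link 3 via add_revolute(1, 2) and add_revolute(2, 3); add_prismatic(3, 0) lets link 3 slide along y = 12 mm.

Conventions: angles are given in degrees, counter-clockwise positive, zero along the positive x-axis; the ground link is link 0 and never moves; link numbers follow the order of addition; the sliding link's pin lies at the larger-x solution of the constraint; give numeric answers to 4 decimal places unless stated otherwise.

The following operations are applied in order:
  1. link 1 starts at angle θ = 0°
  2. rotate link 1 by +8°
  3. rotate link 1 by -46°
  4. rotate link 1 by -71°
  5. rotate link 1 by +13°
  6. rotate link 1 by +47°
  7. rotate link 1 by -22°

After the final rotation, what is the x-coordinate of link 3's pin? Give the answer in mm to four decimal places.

geometry: r = 37 mm, L = 96 mm, e = 12 mm; θ starts at 0°
rotate link 1 by +8°: θ ← 0° +8° = 8°
rotate link 1 by -46°: θ ← 8° -46° = -38°
rotate link 1 by -71°: θ ← -38° -71° = -109°
rotate link 1 by +13°: θ ← -109° +13° = -96°
rotate link 1 by +47°: θ ← -96° +47° = -49°
rotate link 1 by -22°: θ ← -49° -22° = -71°
crank pin P = (r cos θ, r sin θ) = (12.046022, -34.984187)
h = r sin θ − e = -34.984187 − 12 = -46.984187
x = r cos θ + √(L² − h²) = 12.046022 + 83.716702 = 95.762723

95.7627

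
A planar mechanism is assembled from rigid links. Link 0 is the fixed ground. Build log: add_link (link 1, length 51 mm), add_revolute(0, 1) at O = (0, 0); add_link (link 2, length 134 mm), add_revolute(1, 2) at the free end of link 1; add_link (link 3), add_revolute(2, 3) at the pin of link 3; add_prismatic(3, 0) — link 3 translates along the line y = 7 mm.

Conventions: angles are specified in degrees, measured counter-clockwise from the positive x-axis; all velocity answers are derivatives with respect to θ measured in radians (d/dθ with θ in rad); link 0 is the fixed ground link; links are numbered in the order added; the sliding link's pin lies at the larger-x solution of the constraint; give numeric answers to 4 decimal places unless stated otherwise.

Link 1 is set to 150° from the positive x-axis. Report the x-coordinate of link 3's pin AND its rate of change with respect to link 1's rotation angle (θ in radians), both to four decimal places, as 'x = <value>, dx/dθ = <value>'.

geometry: r = 51 mm, L = 134 mm, e = 7 mm
crank pin P = (r cos θ, r sin θ) = (-44.167296, 25.500000)
h = r sin θ − e = 25.500000 − 7 = 18.500000
x = r cos θ + √(L² − h²) = -44.167296 + 132.716804 = 88.549508
dx/dθ = −r sin θ − h·r cos θ/√(L² − h²) (θ in radians; h = 18.500000) = -19.343319

x = 88.5495, dx/dθ = -19.3433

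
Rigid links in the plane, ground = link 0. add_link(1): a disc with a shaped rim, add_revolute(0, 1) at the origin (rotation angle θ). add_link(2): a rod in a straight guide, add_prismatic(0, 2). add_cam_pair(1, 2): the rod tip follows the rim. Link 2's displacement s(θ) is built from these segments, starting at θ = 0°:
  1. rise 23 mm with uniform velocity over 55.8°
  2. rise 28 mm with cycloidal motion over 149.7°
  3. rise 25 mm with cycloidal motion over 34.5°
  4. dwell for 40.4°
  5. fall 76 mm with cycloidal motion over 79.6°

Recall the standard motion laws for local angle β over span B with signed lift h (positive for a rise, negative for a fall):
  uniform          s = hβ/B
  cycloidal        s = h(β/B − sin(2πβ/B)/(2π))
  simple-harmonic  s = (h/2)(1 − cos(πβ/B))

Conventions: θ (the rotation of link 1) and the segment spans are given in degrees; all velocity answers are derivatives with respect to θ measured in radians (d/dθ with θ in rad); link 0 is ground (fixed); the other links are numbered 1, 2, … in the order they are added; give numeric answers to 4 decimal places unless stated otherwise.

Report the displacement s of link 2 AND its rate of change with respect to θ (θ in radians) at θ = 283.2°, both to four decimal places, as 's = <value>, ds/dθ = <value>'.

segment 1 (0° to 55.8°, uniform, h = 23) is passed completely: s = 0.0000 + (23) = 23.0000
segment 2 (55.8° to 205.5°, cycloidal, h = 28) is passed completely: s = 23.0000 + (28) = 51.0000
segment 3 (205.5° to 240°, cycloidal, h = 25) is passed completely: s = 51.0000 + (25) = 76.0000
segment 4 (240° to 280.4°, dwell): s unchanged at 76.0000
θ = 283.2° falls in segment 5 (280.4° to 360°, cycloidal, h = -76): β = 283.2 − 280.4 = 2.8°, B = 79.6°; Δs = -76·(0.0352 − sin(2π·0.0352)/(2π)) = -0.0217; s = 76.0000 − 0.0217 = 75.9783
velocity in seg [280.4°–360°] (cycloidal), θ in radians: β = 2.8° = 0.0489 rad, B = 79.6° = 1.3893 rad; ds/dθ = (h/B)(1 − cos(2πβ/B)) = ((-76)/1.3893)(1 − cos(2π·0.0352)) = -1.330682 mm/rad

s = 75.9783, ds/dθ = -1.3307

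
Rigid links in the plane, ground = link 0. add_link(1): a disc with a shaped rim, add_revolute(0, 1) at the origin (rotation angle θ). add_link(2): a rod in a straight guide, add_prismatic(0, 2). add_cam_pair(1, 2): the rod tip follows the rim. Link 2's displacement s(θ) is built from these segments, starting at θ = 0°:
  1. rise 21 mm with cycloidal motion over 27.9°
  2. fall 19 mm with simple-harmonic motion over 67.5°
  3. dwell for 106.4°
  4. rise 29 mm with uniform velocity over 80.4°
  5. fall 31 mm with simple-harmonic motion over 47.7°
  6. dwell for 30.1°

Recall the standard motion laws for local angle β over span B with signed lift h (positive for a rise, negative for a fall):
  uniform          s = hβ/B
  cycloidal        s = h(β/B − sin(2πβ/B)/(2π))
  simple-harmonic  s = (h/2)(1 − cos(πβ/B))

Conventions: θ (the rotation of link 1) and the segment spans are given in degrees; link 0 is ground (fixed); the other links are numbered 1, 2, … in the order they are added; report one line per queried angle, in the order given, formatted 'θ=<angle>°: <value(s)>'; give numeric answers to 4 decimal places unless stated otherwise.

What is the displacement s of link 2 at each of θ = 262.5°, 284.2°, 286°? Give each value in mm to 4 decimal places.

segment 1 (0° to 27.9°, cycloidal, h = 21) is passed completely: s = 0.0000 + (21) = 21.0000
segment 2 (27.9° to 95.4°, simple-harmonic, h = -19) is passed completely: s = 21.0000 + (-19) = 2.0000
segment 3 (95.4° to 201.8°, dwell): s unchanged at 2.0000
θ = 262.5° falls in segment 4 (201.8° to 282.2°, uniform, h = 29): β = 262.5 − 201.8 = 60.7°, B = 80.4°; Δs = 29·60.7/80.4 = 21.8943; s = 2.0000 + 21.8943 = 23.8943
segment 4 (201.8° to 282.2°, uniform, h = 29) is passed completely: s = 2.0000 + (29) = 31.0000
θ = 284.2° falls in segment 5 (282.2° to 329.9°, simple-harmonic, h = -31): β = 284.2 − 282.2 = 2°, B = 47.7°; Δs = -31/2·(1 − cos(π·0.0419)) = -0.1343; s = 31.0000 − 0.1343 = 30.8657
θ = 286° falls in segment 5 (282.2° to 329.9°, simple-harmonic, h = -31): β = 286 − 282.2 = 3.8°, B = 47.7°; Δs = -31/2·(1 − cos(π·0.0797)) = -0.4829; s = 31.0000 − 0.4829 = 30.5171

θ=262.5°: 23.8943
θ=284.2°: 30.8657
θ=286°: 30.5171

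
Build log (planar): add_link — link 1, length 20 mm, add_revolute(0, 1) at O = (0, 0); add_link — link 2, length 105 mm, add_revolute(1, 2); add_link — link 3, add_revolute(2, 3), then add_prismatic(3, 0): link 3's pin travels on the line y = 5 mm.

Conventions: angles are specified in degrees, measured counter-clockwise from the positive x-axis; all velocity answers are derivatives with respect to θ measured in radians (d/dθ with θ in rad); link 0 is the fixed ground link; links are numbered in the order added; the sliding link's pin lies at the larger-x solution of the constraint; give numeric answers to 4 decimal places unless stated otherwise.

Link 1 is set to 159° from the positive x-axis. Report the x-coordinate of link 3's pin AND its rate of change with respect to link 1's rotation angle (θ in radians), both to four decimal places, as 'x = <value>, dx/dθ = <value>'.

geometry: r = 20 mm, L = 105 mm, e = 5 mm
crank pin P = (r cos θ, r sin θ) = (-18.671609, 7.167359)
h = r sin θ − e = 7.167359 − 5 = 2.167359
x = r cos θ + √(L² − h²) = -18.671609 + 104.977629 = 86.306020
dx/dθ = −r sin θ − h·r cos θ/√(L² − h²) (θ in radians; h = 2.167359) = -6.781867

x = 86.3060, dx/dθ = -6.7819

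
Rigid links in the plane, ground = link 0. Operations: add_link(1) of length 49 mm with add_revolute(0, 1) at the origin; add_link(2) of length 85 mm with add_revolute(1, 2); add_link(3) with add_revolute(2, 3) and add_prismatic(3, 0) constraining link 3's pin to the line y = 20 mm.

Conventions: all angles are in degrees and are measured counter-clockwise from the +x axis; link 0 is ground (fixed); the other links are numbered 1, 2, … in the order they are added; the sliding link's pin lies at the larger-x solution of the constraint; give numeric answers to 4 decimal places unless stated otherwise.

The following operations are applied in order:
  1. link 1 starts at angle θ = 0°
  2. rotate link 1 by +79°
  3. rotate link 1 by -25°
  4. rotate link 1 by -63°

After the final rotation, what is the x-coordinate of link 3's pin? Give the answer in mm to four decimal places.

geometry: r = 49 mm, L = 85 mm, e = 20 mm; θ starts at 0°
rotate link 1 by +79°: θ ← 0° +79° = 79°
rotate link 1 by -25°: θ ← 79° -25° = 54°
rotate link 1 by -63°: θ ← 54° -63° = -9°
crank pin P = (r cos θ, r sin θ) = (48.396729, -7.665289)
h = r sin θ − e = -7.665289 − 20 = -27.665289
x = r cos θ + √(L² − h²) = 48.396729 + 80.371835 = 128.768563

128.7686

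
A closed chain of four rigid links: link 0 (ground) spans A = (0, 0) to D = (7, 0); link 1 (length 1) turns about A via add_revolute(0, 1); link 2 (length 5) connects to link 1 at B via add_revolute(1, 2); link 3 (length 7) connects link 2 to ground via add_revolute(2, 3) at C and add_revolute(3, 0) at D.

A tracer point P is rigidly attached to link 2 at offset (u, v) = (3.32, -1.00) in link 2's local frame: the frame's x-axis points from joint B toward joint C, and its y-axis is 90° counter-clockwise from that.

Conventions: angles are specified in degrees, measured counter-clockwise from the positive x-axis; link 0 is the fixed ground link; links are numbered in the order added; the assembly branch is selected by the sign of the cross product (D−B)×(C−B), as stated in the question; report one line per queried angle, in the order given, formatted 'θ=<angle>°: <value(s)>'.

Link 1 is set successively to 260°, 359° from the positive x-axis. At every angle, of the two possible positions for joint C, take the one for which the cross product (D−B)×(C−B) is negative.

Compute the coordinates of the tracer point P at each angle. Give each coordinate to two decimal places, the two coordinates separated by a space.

A=(0,0), D=(7.00,0)
θ=260°: B = A + 1.00·(cos260°, sin260°) = (-0.1736, -0.9848)
θ=260°: |BD| = 7.2409
θ=260°: circle(B,5.00) ∩ circle(D,7.00): a=1.9632, h=4.5985
θ=260°:   candidates: C₊=(1.1459,3.8379) cross=33.297; C₋=(2.3967,-5.2735) cross=-33.297
θ=260°:   branch - wants cross < 0 → take C=(2.3967,-5.2735) (cross=-33.297)
θ=260°: ex = (C−B)/|BC| = (0.5141,-0.8577); ey = (0.8577,0.5141)
θ=260°: P = B + 3.32·ex + -1.00·ey = (0.6753,-4.3466)
θ=359°: B = A + 1.00·(cos359°, sin359°) = (0.9998, -0.0175)
θ=359°: |BD| = 6.0002
θ=359°: circle(B,5.00) ∩ circle(D,7.00): a=1.0001, h=4.8989
θ=359°:   candidates: C₊=(1.9857,4.8844) cross=29.395; C₋=(2.0142,-4.9135) cross=-29.395
θ=359°:   branch - wants cross < 0 → take C=(2.0142,-4.9135) (cross=-29.395)
θ=359°: ex = (C−B)/|BC| = (0.2029,-0.9792); ey = (0.9792,0.2029)
θ=359°: P = B + 3.32·ex + -1.00·ey = (0.6942,-3.4713)

θ=260°: 0.68 -4.35
θ=359°: 0.69 -3.47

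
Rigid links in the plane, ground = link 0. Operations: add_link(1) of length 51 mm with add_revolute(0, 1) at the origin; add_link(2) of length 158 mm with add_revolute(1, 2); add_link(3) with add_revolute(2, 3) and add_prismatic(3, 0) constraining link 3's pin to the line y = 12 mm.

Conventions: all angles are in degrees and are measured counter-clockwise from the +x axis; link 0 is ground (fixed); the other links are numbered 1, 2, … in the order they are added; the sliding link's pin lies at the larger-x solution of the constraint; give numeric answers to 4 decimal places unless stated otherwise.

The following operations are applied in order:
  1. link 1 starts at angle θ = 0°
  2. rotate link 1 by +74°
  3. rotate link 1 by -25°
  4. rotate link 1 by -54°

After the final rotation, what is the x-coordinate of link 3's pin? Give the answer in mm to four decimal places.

geometry: r = 51 mm, L = 158 mm, e = 12 mm; θ starts at 0°
rotate link 1 by +74°: θ ← 0° +74° = 74°
rotate link 1 by -25°: θ ← 74° -25° = 49°
rotate link 1 by -54°: θ ← 49° -54° = -5°
crank pin P = (r cos θ, r sin θ) = (50.805930, -4.444943)
h = r sin θ − e = -4.444943 − 12 = -16.444943
x = r cos θ + √(L² − h²) = 50.805930 + 157.141859 = 207.947789

207.9478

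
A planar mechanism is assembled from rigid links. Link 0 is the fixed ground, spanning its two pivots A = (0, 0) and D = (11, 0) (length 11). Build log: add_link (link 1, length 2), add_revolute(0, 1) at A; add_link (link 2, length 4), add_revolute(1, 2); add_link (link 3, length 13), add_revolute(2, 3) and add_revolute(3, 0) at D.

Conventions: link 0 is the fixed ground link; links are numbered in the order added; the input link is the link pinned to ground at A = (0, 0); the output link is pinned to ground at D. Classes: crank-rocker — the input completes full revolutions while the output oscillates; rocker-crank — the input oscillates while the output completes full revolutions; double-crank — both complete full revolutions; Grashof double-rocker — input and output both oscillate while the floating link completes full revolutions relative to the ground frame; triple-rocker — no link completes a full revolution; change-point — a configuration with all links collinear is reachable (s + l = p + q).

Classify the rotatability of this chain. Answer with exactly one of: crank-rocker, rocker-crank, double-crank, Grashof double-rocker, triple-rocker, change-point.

lengths: ground=11, input=2, coupler=4, output=13
sorted: s=2 (shortest), l=13 (longest), p+q=15
s + l = 15 vs p + q = 15
s + l = p + q → change-point (collinear configuration reachable)

change-point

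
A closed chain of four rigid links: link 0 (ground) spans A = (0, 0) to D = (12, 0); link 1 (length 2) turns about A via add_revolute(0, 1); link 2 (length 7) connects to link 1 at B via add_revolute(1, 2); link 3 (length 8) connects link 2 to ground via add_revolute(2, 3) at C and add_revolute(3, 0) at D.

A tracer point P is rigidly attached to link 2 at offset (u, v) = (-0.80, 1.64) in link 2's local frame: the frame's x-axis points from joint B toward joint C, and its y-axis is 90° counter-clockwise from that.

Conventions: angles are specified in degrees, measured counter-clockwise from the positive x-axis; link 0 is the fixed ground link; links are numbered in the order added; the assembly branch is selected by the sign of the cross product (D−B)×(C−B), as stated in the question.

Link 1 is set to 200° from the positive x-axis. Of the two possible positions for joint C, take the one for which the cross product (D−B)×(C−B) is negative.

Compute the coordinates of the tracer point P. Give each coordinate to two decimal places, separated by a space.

A=(0,0), D=(12.00,0)
B = A + 2.00·(cos200°, sin200°) = (-1.8794, -0.6840)
|BD| = 13.8962
circle(B,7.00) ∩ circle(D,8.00): a=6.4084, h=2.8165
  candidates: C₊=(4.3826,2.4444) cross=39.138; C₋=(4.6599,-3.1816) cross=-39.138
  branch - wants cross < 0 → take C=(4.6599,-3.1816) (cross=-39.138)
ex = (C−B)/|BC| = (0.9342,-0.3568); ey = (0.3568,0.9342)
P = B + -0.80·ex + 1.64·ey = (-2.0416,1.1335)

-2.04 1.13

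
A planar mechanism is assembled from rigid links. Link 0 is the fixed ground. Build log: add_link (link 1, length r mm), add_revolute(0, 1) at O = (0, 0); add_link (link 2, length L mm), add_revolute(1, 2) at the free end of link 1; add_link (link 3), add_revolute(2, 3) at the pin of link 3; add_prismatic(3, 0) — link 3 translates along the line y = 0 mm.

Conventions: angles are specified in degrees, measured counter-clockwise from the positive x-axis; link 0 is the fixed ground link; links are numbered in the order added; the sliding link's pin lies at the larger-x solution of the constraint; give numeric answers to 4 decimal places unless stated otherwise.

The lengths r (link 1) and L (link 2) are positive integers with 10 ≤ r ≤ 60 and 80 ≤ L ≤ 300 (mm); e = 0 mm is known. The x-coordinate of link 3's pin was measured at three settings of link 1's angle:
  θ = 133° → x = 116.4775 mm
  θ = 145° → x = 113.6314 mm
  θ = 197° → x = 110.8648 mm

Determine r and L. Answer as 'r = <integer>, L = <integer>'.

constraint per measurement: (x − r cos θ)² + (r sin θ − e)² = L²
subtracting the θ₁ and θ₂ equations cancels the r² and L² terms:
r = (x₁² − x₂²) / (2[(x₁cos θ₁ + e sin θ₁) − (x₂cos θ₂ + e sin θ₂)]) = 24.0002 → r = 24
L² = (x₁ − r cos θ₁)² + (r sin θ₁ − e)² = 17956.0063 → L = 134.0000 → L = 134
check at θ₃=197°: x = 110.8648 (printed 110.8648) ✓

r = 24, L = 134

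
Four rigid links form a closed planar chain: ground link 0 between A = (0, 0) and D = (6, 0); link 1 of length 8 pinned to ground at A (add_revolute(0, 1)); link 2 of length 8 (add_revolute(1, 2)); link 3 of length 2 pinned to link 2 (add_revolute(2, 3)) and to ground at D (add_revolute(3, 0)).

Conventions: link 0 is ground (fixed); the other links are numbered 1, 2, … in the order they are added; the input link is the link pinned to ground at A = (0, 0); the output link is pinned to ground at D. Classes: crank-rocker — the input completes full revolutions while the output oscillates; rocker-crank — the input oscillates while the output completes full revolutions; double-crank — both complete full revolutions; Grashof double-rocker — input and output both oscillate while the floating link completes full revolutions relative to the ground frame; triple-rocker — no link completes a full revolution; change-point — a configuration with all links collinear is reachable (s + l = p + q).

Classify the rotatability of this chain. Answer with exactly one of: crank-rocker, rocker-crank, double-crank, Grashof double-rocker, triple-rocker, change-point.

lengths: ground=6, input=8, coupler=8, output=2
sorted: s=2 (shortest), l=8 (longest), p+q=14
s + l = 10 vs p + q = 14
s + l < p + q (Grashof) with shortest = output link → rocker-crank

rocker-crank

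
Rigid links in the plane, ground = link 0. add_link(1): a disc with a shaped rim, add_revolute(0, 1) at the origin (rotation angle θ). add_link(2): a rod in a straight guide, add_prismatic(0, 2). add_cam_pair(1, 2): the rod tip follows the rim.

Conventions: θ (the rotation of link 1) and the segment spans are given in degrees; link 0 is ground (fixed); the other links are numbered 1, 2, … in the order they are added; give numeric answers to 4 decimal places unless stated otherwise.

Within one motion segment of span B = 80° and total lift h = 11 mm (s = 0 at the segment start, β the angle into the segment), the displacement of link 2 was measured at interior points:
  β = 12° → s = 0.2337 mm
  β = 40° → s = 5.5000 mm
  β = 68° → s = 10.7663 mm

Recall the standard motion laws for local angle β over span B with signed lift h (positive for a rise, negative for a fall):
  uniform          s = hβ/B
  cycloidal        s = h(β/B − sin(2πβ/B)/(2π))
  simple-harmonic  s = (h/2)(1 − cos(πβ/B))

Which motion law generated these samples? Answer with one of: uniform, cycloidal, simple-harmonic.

candidates at β/B = r: uniform s = h·r (linear in β); cycloidal s = h·(r − sin(2πr)/(2π)); simple-harmonic s = (h/2)(1 − cos(πr))
β=12°: printed 0.2337 | uniform 1.6500, cycloidal 0.2337, simple-harmonic 0.5995
β=40°: printed 5.5000 | uniform 5.5000, cycloidal 5.5000, simple-harmonic 5.5000
β=68°: printed 10.7663 | uniform 9.3500, cycloidal 10.7663, simple-harmonic 10.4005
only one law matches every sample → cycloidal

cycloidal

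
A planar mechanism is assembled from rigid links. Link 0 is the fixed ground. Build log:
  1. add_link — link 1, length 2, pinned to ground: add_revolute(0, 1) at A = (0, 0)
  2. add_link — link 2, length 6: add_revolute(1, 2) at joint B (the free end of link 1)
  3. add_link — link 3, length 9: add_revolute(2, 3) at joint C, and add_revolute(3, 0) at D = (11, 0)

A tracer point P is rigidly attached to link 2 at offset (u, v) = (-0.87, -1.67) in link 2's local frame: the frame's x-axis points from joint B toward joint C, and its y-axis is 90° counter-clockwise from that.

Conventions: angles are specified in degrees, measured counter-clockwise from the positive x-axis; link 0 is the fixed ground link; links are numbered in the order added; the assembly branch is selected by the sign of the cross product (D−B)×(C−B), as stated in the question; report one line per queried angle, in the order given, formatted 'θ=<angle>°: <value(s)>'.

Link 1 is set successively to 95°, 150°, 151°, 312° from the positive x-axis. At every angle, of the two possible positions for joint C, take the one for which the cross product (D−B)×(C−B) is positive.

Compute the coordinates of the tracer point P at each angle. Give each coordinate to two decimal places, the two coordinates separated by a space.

A=(0,0), D=(11.00,0)
θ=95°: B = A + 2.00·(cos95°, sin95°) = (-0.1743, 1.9924)
θ=95°: |BD| = 11.3505
θ=95°: circle(B,6.00) ∩ circle(D,9.00): a=3.6930, h=4.7288
θ=95°:   candidates: C₊=(4.2914,5.9996) cross=53.675; C₋=(2.6313,-3.3113) cross=-53.675
θ=95°:   branch + wants cross > 0 → take C=(4.2914,5.9996) (cross=53.675)
θ=95°: ex = (C−B)/|BC| = (0.7443,0.6679); ey = (-0.6679,0.7443)
θ=95°: P = B + -0.87·ex + -1.67·ey = (0.2935,0.1684)
θ=150°: B = A + 2.00·(cos150°, sin150°) = (-1.7321, 1.0000)
θ=150°: |BD| = 12.7713
θ=150°: circle(B,6.00) ∩ circle(D,9.00): a=4.6239, h=3.8236
θ=150°:   candidates: C₊=(3.1770,4.4498) cross=48.832; C₋=(2.5782,-3.1739) cross=-48.832
θ=150°:   branch + wants cross > 0 → take C=(3.1770,4.4498) (cross=48.832)
θ=150°: ex = (C−B)/|BC| = (0.8182,0.5750); ey = (-0.5750,0.8182)
θ=150°: P = B + -0.87·ex + -1.67·ey = (-1.4837,-0.8666)
θ=151°: B = A + 2.00·(cos151°, sin151°) = (-1.7492, 0.9696)
θ=151°: |BD| = 12.7861
θ=151°: circle(B,6.00) ∩ circle(D,9.00): a=4.6333, h=3.8122
θ=151°:   candidates: C₊=(3.1598,4.4194) cross=48.742; C₋=(2.5816,-3.1829) cross=-48.742
θ=151°:   branch + wants cross > 0 → take C=(3.1598,4.4194) (cross=48.742)
θ=151°: ex = (C−B)/|BC| = (0.8182,0.5750); ey = (-0.5750,0.8182)
θ=151°: P = B + -0.87·ex + -1.67·ey = (-1.5009,-0.8970)
θ=312°: B = A + 2.00·(cos312°, sin312°) = (1.3383, -1.4863)
θ=312°: |BD| = 9.7754
θ=312°: circle(B,6.00) ∩ circle(D,9.00): a=2.5860, h=5.4141
θ=312°:   candidates: C₊=(3.0710,4.2581) cross=52.925; C₋=(4.7174,-6.4443) cross=-52.925
θ=312°:   branch + wants cross > 0 → take C=(3.0710,4.2581) (cross=52.925)
θ=312°: ex = (C−B)/|BC| = (0.2888,0.9574); ey = (-0.9574,0.2888)
θ=312°: P = B + -0.87·ex + -1.67·ey = (2.6859,-2.8015)

θ=95°: 0.29 0.17
θ=150°: -1.48 -0.87
θ=151°: -1.50 -0.90
θ=312°: 2.69 -2.80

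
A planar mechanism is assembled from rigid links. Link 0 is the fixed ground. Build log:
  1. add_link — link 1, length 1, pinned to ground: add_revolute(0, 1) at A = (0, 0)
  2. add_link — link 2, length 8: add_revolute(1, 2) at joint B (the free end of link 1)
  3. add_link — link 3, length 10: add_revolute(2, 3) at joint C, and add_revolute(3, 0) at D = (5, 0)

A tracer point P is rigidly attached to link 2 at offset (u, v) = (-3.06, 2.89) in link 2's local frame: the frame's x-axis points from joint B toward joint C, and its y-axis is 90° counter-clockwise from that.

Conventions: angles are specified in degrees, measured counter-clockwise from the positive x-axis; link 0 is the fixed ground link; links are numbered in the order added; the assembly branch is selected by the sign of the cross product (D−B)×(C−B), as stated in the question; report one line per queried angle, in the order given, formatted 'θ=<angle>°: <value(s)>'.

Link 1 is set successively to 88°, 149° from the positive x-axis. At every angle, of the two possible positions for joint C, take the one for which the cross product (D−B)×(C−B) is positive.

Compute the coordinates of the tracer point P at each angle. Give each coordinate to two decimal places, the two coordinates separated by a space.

A=(0,0), D=(5.00,0)
θ=88°: B = A + 1.00·(cos88°, sin88°) = (0.0349, 0.9994)
θ=88°: |BD| = 5.0647
θ=88°: circle(B,8.00) ∩ circle(D,10.00): a=-1.0217, h=7.9345
θ=88°:   candidates: C₊=(0.5990,8.9795) cross=40.186; C₋=(-2.5324,-6.5775) cross=-40.186
θ=88°:   branch + wants cross > 0 → take C=(0.5990,8.9795) (cross=40.186)
θ=88°: ex = (C−B)/|BC| = (0.0705,0.9975); ey = (-0.9975,0.0705)
θ=88°: P = B + -3.06·ex + 2.89·ey = (-3.0637,-1.8492)
θ=149°: B = A + 1.00·(cos149°, sin149°) = (-0.8572, 0.5150)
θ=149°: |BD| = 5.8798
θ=149°: circle(B,8.00) ∩ circle(D,10.00): a=-0.1215, h=7.9991
θ=149°:   candidates: C₊=(-0.2775,8.4940) cross=47.033; C₋=(-1.6788,-7.4427) cross=-47.033
θ=149°:   branch + wants cross > 0 → take C=(-0.2775,8.4940) (cross=47.033)
θ=149°: ex = (C−B)/|BC| = (0.0725,0.9974); ey = (-0.9974,0.0725)
θ=149°: P = B + -3.06·ex + 2.89·ey = (-3.9613,-2.3275)

θ=88°: -3.06 -1.85
θ=149°: -3.96 -2.33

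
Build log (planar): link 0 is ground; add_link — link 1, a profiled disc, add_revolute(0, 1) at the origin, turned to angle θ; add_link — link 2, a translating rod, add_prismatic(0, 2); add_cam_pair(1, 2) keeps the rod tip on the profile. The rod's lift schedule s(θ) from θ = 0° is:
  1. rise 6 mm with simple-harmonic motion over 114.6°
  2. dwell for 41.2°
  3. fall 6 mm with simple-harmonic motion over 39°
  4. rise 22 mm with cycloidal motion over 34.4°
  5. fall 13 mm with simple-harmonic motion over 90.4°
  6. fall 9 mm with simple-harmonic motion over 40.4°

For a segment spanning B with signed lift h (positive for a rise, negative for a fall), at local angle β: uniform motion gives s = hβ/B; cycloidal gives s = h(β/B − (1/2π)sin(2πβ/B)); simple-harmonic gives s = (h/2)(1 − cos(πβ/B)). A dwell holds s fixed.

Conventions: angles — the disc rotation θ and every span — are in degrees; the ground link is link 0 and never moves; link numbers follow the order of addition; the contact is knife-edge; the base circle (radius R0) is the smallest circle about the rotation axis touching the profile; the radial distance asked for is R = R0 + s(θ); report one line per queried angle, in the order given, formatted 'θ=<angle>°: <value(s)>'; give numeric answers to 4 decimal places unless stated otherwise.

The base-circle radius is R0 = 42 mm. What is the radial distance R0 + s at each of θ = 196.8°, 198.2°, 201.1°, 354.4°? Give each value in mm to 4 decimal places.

seg 1 [0°–114.6°] simple-harmonic, h=6: full span → s += 6 → s = 6.0000
seg 2 [114.6°–155.8°] dwell: s stays 6.0000
seg 3 [155.8°–194.8°] simple-harmonic, h=-6: full span → s += -6 → s = 0.0000
seg 4 [194.8°–229.2°] cycloidal, h=22: θ=196.8° here. β=2, B=34.4. 22·(0.0581 − sin(2π·0.0581)/(2π)) = 0.0283 → s = 0.0283
seg 4 [194.8°–229.2°] cycloidal, h=22: θ=198.2° here. β=3.4, B=34.4. 22·(0.0988 − sin(2π·0.0988)/(2π)) = 0.1371 → s = 0.1371
seg 4 [194.8°–229.2°] cycloidal, h=22: θ=201.1° here. β=6.3, B=34.4. 22·(0.1831 − sin(2π·0.1831)/(2π)) = 0.8321 → s = 0.8321
seg 4 [194.8°–229.2°] cycloidal, h=22: full span → s += 22 → s = 22.0000
seg 5 [229.2°–319.6°] simple-harmonic, h=-13: full span → s += -13 → s = 9.0000
seg 6 [319.6°–360°] simple-harmonic, h=-9: θ=354.4° here. β=34.8, B=40.4. -9/2·(1 − cos(π·0.8614)) = -8.5800 → s = 0.4200
θ=196.8°: R = R0 + s = 42 + 0.0283 = 42.0283
θ=198.2°: R = R0 + s = 42 + 0.1371 = 42.1371
θ=201.1°: R = R0 + s = 42 + 0.8321 = 42.8321
θ=354.4°: R = R0 + s = 42 + 0.4200 = 42.4200

θ=196.8°: 42.0283
θ=198.2°: 42.1371
θ=201.1°: 42.8321
θ=354.4°: 42.4200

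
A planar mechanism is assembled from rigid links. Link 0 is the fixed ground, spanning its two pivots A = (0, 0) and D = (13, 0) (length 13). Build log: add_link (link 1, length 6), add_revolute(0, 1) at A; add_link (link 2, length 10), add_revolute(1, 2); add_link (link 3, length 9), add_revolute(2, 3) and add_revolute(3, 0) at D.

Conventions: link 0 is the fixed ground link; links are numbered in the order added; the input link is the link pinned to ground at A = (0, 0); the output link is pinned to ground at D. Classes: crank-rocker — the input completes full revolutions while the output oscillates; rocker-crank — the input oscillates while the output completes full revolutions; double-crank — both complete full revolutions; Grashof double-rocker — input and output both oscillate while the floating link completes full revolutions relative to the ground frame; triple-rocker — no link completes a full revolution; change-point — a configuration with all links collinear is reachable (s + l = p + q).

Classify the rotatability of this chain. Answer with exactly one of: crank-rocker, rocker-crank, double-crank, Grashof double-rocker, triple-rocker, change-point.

lengths: ground=13, input=6, coupler=10, output=9
sorted: s=6 (shortest), l=13 (longest), p+q=19
s + l = 19 vs p + q = 19
s + l = p + q → change-point (collinear configuration reachable)

change-point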